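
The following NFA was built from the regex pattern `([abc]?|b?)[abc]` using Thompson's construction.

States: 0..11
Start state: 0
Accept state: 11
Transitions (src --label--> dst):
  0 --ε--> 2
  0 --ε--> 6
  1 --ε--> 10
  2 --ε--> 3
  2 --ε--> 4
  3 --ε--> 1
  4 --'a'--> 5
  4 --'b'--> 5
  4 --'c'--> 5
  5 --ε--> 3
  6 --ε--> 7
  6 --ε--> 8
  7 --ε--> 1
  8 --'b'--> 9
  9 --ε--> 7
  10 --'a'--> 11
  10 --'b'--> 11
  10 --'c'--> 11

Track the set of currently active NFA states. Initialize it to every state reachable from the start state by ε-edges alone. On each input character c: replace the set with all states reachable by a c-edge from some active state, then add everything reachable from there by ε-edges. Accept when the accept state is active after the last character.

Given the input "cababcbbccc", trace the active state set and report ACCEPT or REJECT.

Answer: REJECT

Steps:
start: ε-closure({0}) = {0,1,2,3,4,6,7,8,10}
'c' @ 1: {1,3,5,10,11}  ✓accept
'a' @ 2: {11}  ✓accept
'b' @ 3: {}  — dead — no transitions
rest 'abcbbccc' ignored (set empty)
final: {}; accept 11 not in set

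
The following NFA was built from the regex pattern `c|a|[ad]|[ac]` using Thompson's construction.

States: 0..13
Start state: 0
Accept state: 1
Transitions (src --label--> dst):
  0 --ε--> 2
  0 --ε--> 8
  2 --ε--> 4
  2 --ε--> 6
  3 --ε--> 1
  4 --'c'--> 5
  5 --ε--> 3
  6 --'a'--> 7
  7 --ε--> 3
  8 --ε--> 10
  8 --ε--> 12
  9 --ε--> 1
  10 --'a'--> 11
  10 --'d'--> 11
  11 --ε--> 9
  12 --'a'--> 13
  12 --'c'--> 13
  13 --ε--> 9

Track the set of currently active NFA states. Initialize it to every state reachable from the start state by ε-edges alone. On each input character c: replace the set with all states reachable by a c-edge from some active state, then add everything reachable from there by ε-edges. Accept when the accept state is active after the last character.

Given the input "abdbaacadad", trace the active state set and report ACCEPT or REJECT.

Answer: REJECT

Trace:
initial (ε-close {0}): {0,2,4,6,8,10,12}
'a' @ 1: {1,3,7,9,11,13}  ✓accept
'b' @ 2: {}  — no active states
rest 'dbaacadad' ignored (set empty)
after full input: {}  (accept=1 not in)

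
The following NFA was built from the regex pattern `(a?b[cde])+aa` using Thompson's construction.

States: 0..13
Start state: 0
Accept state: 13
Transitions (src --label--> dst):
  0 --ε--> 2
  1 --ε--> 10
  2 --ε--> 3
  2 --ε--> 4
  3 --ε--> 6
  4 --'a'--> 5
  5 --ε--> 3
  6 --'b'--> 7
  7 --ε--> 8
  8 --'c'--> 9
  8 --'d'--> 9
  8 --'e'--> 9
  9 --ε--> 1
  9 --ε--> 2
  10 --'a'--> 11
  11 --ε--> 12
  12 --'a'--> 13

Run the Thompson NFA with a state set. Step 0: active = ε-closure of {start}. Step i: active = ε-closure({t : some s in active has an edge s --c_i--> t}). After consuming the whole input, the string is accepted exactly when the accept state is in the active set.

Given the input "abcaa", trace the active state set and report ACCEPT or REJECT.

S₀ = ε-closure({0}) = {0,2,3,4,6}
'a' @ 1: {3,5,6}
'b' @ 2: {7,8}
'c' @ 3: {1,2,3,4,6,9,10}
'a' @ 4: {3,5,6,11,12}
'a' @ 5: {13}  ✓accept
after full input: {13}  (accept=13 in)

Answer: ACCEPT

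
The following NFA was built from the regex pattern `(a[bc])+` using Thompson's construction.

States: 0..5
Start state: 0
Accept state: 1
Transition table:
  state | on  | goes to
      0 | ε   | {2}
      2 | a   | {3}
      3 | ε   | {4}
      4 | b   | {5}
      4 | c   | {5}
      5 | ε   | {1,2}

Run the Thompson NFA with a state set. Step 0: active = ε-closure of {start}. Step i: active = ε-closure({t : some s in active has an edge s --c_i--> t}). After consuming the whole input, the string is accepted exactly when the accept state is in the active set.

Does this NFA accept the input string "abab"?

Answer: ACCEPT

Steps:
start: ε-closure({0}) = {0,2}
'a' @ 1: {3,4}
'b' @ 2: {1,2,5}  [accepting]
'a' @ 3: {3,4}
'b' @ 4: {1,2,5}  [accepting]
final: {1,2,5}; accept 1 in set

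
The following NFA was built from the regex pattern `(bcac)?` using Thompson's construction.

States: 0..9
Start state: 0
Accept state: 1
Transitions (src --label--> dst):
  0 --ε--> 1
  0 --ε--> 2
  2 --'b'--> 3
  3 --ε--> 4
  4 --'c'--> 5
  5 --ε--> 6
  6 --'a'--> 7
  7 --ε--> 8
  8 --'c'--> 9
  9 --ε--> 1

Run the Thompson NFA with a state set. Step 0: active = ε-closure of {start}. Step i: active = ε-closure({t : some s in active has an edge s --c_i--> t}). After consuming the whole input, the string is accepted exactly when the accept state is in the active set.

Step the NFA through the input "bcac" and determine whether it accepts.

initial (ε-close {0}): {0,1,2}
'b' @ 1: {3,4}
'c' @ 2: {5,6}
'a' @ 3: {7,8}
'c' @ 4: {1,9}  [accepting]
after full input: {1,9}  (accept=1 in)

Answer: ACCEPT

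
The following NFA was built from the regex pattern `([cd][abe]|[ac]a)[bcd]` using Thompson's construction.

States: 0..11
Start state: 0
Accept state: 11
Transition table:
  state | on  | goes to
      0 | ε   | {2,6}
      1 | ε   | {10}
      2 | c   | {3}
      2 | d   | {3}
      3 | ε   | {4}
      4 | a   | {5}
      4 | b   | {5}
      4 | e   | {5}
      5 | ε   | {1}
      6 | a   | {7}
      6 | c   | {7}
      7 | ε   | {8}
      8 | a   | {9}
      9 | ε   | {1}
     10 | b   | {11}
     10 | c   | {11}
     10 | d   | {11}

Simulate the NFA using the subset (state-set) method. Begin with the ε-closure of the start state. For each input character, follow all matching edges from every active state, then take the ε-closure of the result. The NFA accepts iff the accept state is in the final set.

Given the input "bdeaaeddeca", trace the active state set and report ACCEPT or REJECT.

start: ε-closure({0}) = {0,2,6}
'b' @ 1: {}  — dead — no transitions
rest 'deaaeddeca' ignored (set empty)
final: {}; accept 11 not in set

Answer: REJECT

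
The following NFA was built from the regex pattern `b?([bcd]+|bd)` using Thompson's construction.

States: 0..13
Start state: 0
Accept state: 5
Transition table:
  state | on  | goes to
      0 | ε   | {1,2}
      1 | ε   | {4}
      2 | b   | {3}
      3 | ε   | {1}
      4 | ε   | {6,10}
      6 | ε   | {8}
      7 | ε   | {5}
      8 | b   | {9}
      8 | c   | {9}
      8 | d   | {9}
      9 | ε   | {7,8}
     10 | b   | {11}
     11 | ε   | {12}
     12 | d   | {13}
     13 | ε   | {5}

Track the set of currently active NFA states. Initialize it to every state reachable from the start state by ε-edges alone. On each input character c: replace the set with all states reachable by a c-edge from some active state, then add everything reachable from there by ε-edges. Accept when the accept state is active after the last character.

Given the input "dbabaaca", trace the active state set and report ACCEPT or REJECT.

S₀ = ε-closure({0}) = {0,1,2,4,6,8,10}
'd' @ 1: {5,7,8,9}  ✓accept
'b' @ 2: {5,7,8,9}  ✓accept
'a' @ 3: {}  — state set empty
rest 'baaca' ignored (set empty)
end set {} — state 5 not in

Answer: REJECT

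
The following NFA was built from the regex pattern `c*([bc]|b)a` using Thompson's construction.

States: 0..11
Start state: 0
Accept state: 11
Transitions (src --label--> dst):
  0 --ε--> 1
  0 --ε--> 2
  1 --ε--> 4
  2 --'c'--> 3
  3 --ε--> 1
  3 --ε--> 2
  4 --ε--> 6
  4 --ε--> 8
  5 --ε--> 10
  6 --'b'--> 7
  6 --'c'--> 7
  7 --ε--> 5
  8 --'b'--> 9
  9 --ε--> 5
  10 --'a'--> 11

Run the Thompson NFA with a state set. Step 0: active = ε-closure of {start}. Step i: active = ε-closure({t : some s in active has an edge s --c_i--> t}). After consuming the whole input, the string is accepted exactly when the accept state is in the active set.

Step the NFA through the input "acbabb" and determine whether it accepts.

Answer: REJECT

Steps:
start: ε-closure({0}) = {0,1,2,4,6,8}
'a' @ 1: {}  — dead — no transitions
rest 'cbabb' ignored (set empty)
after full input: {}  (accept=11 not in)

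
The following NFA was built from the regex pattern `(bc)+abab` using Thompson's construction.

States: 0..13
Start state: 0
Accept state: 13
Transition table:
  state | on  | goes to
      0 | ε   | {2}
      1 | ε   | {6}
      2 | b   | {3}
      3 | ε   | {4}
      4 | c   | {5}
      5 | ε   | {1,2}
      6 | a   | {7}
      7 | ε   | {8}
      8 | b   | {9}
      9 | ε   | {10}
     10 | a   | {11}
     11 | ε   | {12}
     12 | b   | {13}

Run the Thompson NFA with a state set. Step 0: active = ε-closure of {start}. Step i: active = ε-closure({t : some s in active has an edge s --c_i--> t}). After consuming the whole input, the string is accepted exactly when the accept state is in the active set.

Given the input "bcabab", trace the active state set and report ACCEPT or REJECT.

Answer: ACCEPT

Steps:
initial (ε-close {0}): {0,2}
'b' @ 1: {3,4}
'c' @ 2: {1,2,5,6}
'a' @ 3: {7,8}
'b' @ 4: {9,10}
'a' @ 5: {11,12}
'b' @ 6: {13}  ✓accept
end set {13} — state 13 in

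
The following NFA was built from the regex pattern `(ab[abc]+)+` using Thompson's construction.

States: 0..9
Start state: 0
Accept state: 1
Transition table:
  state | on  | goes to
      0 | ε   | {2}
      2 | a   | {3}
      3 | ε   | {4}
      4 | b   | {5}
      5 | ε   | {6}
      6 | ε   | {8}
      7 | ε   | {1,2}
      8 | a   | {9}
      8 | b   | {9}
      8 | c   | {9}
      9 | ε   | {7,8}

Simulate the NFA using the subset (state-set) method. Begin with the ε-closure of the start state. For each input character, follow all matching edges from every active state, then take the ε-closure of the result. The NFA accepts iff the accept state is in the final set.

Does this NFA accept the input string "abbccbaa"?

initial (ε-close {0}): {0,2}
'a' @ 1: {3,4}
'b' @ 2: {5,6,8}
'b' @ 3: {1,2,7,8,9}  ✓accept
'c' @ 4: {1,2,7,8,9}  ✓accept
'c' @ 5: {1,2,7,8,9}  ✓accept
'b' @ 6: {1,2,7,8,9}  ✓accept
'a' @ 7: {1,2,3,4,7,8,9}  ✓accept
'a' @ 8: {1,2,3,4,7,8,9}  ✓accept
final: {1,2,3,4,7,8,9}; accept 1 in set

Answer: ACCEPT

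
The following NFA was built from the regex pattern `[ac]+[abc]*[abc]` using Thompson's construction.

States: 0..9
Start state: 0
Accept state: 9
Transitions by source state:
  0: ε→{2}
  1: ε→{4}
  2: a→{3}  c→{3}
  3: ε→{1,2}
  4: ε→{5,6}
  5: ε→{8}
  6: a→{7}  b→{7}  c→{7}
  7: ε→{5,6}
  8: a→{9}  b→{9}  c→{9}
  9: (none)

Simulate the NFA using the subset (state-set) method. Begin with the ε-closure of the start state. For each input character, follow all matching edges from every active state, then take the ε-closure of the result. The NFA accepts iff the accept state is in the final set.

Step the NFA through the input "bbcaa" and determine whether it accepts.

Answer: REJECT

Trace:
start: ε-closure({0}) = {0,2}
'b' @ 1: {}  — no active states
rest 'bcaa' ignored (set empty)
after full input: {}  (accept=9 not in)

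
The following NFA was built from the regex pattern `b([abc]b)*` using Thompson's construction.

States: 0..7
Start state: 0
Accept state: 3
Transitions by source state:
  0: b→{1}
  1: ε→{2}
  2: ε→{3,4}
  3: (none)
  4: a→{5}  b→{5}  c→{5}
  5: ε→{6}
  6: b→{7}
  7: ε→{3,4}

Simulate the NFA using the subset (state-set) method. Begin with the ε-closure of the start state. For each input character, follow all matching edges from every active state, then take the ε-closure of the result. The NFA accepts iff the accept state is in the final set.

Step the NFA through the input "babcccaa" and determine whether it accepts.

Answer: REJECT

Trace:
S₀ = ε-closure({0}) = {0}
'b' @ 1: {1,2,3,4}  [accepting]
'a' @ 2: {5,6}
'b' @ 3: {3,4,7}  [accepting]
'c' @ 4: {5,6}
'c' @ 5: {}  — dead — no transitions
rest 'caa' ignored (set empty)
after full input: {}  (accept=3 not in)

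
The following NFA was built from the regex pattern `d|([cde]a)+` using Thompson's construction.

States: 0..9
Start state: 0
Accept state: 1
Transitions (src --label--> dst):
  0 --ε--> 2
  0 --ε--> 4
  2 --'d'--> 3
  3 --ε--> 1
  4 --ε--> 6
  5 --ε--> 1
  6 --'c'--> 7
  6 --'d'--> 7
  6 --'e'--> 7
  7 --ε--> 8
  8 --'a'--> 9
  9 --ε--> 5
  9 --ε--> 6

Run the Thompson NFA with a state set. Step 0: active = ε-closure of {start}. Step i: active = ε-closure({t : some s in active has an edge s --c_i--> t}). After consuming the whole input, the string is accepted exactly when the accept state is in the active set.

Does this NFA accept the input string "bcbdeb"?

initial (ε-close {0}): {0,2,4,6}
'b' @ 1: {}  — no active states
rest 'cbdeb' ignored (set empty)
after full input: {}  (accept=1 not in)

Answer: REJECT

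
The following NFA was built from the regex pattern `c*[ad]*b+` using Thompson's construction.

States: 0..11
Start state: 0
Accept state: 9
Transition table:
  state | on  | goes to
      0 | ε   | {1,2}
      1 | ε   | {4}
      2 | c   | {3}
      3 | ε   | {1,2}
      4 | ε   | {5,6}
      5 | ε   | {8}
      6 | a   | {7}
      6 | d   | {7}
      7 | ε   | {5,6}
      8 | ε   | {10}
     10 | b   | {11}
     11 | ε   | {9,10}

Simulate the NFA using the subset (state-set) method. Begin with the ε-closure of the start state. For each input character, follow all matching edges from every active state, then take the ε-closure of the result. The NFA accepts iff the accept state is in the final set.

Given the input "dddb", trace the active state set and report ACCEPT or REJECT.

Answer: ACCEPT

Derivation:
S₀ = ε-closure({0}) = {0,1,2,4,5,6,8,10}
'd' @ 1: {5,6,7,8,10}
'd' @ 2: {5,6,7,8,10}
'd' @ 3: {5,6,7,8,10}
'b' @ 4: {9,10,11}  (accept∈set)
end set {9,10,11} — state 9 in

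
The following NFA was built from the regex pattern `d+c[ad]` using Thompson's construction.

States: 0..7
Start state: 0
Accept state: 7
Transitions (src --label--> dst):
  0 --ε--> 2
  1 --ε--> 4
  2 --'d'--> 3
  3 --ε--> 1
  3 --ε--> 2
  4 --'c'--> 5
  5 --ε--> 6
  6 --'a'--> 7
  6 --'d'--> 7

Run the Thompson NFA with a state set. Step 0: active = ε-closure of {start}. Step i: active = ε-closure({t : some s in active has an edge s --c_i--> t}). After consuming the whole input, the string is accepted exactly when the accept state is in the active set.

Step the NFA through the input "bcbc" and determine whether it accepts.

Answer: REJECT

Steps:
initial (ε-close {0}): {0,2}
'b' @ 1: {}  — dead — no transitions
rest 'cbc' ignored (set empty)
final: {}; accept 7 not in set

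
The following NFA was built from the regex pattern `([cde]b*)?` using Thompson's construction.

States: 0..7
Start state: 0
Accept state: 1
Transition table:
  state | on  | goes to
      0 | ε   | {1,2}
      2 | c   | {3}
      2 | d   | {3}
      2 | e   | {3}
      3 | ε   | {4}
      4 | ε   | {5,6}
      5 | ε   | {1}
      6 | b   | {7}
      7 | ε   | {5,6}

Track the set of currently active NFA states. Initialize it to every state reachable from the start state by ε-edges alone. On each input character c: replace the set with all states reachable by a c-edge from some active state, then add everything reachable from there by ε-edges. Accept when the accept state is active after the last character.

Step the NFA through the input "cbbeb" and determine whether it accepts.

start: ε-closure({0}) = {0,1,2}
'c' @ 1: {1,3,4,5,6}  ✓accept
'b' @ 2: {1,5,6,7}  ✓accept
'b' @ 3: {1,5,6,7}  ✓accept
'e' @ 4: {}  — dead — no transitions
rest 'b' ignored (set empty)
final: {}; accept 1 not in set

Answer: REJECT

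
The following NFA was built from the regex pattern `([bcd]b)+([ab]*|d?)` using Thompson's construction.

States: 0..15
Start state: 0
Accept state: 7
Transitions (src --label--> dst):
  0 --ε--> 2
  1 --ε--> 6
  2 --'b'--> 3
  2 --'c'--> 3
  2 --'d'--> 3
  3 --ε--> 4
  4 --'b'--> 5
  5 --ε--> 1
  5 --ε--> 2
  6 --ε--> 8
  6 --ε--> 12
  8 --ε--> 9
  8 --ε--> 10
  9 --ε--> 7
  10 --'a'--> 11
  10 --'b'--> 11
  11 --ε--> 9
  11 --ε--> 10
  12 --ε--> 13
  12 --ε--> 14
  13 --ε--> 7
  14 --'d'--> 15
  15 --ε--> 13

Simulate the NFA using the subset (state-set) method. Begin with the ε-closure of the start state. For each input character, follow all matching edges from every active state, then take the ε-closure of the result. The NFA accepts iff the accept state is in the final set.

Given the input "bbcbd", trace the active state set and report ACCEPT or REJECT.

Answer: ACCEPT

Steps:
initial (ε-close {0}): {0,2}
'b' @ 1: {3,4}
'b' @ 2: {1,2,5,6,7,8,9,10,12,13,14}  (accept∈set)
'c' @ 3: {3,4}
'b' @ 4: {1,2,5,6,7,8,9,10,12,13,14}  (accept∈set)
'd' @ 5: {3,4,7,13,15}  (accept∈set)
final: {3,4,7,13,15}; accept 7 in set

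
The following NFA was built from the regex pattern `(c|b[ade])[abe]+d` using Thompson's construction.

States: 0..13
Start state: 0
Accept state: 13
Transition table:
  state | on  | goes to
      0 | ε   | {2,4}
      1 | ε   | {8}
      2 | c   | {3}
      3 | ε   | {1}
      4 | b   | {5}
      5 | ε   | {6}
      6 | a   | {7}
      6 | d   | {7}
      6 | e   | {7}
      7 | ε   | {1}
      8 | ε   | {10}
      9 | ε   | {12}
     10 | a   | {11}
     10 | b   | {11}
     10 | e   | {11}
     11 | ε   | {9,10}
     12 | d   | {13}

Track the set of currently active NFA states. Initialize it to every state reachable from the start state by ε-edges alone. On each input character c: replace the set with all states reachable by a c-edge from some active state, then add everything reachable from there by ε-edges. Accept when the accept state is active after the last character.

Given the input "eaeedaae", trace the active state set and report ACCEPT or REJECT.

Answer: REJECT

Derivation:
S₀ = ε-closure({0}) = {0,2,4}
'e' @ 1: {}  — state set empty
rest 'aeedaae' ignored (set empty)
after full input: {}  (accept=13 not in)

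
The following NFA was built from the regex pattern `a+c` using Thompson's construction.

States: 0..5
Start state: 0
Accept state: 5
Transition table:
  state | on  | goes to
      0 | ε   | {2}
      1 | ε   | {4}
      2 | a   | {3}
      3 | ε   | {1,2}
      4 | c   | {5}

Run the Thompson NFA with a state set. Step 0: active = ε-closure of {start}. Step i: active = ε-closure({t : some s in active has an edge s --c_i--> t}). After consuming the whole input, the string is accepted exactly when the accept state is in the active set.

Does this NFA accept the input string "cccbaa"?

start: ε-closure({0}) = {0,2}
'c' @ 1: {}  — dead — no transitions
rest 'ccbaa' ignored (set empty)
after full input: {}  (accept=5 not in)

Answer: REJECT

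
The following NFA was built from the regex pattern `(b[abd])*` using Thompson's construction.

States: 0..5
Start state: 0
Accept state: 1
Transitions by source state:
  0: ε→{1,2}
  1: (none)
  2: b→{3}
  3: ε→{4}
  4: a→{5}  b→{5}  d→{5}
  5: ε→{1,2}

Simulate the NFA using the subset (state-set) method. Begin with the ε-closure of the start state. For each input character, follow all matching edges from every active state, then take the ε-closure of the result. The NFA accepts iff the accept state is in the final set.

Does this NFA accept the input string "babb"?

Answer: ACCEPT

Trace:
initial (ε-close {0}): {0,1,2}
'b' @ 1: {3,4}
'a' @ 2: {1,2,5}  [accepting]
'b' @ 3: {3,4}
'b' @ 4: {1,2,5}  [accepting]
final: {1,2,5}; accept 1 in set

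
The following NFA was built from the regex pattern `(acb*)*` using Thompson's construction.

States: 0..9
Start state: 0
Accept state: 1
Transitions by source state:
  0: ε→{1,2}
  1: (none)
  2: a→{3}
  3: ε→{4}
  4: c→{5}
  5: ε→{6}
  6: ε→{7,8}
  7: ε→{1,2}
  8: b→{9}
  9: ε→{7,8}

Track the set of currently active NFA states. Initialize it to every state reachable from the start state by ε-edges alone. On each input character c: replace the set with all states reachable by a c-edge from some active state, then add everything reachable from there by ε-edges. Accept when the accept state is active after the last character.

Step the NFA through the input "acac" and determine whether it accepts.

initial (ε-close {0}): {0,1,2}
'a' @ 1: {3,4}
'c' @ 2: {1,2,5,6,7,8}  ✓accept
'a' @ 3: {3,4}
'c' @ 4: {1,2,5,6,7,8}  ✓accept
after full input: {1,2,5,6,7,8}  (accept=1 in)

Answer: ACCEPT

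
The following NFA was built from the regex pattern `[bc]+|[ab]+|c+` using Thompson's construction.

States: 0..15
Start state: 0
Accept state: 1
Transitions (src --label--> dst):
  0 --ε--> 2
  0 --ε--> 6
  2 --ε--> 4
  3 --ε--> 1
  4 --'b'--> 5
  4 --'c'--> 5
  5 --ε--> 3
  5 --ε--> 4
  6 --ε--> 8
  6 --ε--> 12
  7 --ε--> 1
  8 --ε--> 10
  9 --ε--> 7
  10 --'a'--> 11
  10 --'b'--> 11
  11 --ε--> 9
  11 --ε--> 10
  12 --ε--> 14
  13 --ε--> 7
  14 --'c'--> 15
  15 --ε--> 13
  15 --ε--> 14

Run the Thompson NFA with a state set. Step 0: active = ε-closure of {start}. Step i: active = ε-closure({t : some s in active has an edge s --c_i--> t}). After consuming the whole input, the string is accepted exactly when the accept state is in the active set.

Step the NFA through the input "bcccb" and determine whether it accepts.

initial (ε-close {0}): {0,2,4,6,8,10,12,14}
'b' @ 1: {1,3,4,5,7,9,10,11}  ✓accept
'c' @ 2: {1,3,4,5}  ✓accept
'c' @ 3: {1,3,4,5}  ✓accept
'c' @ 4: {1,3,4,5}  ✓accept
'b' @ 5: {1,3,4,5}  ✓accept
final: {1,3,4,5}; accept 1 in set

Answer: ACCEPT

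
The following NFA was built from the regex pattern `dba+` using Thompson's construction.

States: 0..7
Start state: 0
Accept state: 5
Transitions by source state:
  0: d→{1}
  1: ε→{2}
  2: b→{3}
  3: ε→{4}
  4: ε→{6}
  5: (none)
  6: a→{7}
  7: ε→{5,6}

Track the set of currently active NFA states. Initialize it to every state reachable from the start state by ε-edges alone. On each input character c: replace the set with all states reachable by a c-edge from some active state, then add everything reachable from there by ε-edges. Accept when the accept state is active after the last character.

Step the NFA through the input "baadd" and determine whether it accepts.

start: ε-closure({0}) = {0}
'b' @ 1: {}  — dead — no transitions
rest 'aadd' ignored (set empty)
final: {}; accept 5 not in set

Answer: REJECT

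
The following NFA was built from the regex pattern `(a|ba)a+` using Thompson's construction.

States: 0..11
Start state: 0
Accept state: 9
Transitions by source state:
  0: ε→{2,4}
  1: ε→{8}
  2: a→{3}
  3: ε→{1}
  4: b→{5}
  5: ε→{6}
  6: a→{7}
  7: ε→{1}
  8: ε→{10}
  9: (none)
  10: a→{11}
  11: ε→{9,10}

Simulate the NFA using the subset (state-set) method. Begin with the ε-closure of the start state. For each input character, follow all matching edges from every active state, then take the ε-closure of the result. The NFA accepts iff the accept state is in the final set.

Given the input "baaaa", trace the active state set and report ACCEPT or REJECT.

S₀ = ε-closure({0}) = {0,2,4}
'b' @ 1: {5,6}
'a' @ 2: {1,7,8,10}
'a' @ 3: {9,10,11}  (accept∈set)
'a' @ 4: {9,10,11}  (accept∈set)
'a' @ 5: {9,10,11}  (accept∈set)
after full input: {9,10,11}  (accept=9 in)

Answer: ACCEPT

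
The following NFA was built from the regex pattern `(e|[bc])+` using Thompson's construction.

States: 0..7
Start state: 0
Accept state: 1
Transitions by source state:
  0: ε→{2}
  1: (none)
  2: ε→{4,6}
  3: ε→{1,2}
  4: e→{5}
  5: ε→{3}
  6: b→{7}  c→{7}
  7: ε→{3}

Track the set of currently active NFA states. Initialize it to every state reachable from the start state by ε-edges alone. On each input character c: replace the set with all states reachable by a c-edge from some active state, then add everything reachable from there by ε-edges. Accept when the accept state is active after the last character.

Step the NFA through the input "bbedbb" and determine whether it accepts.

Answer: REJECT

Steps:
start: ε-closure({0}) = {0,2,4,6}
'b' @ 1: {1,2,3,4,6,7}  [accepting]
'b' @ 2: {1,2,3,4,6,7}  [accepting]
'e' @ 3: {1,2,3,4,5,6}  [accepting]
'd' @ 4: {}  — state set empty
rest 'bb' ignored (set empty)
after full input: {}  (accept=1 not in)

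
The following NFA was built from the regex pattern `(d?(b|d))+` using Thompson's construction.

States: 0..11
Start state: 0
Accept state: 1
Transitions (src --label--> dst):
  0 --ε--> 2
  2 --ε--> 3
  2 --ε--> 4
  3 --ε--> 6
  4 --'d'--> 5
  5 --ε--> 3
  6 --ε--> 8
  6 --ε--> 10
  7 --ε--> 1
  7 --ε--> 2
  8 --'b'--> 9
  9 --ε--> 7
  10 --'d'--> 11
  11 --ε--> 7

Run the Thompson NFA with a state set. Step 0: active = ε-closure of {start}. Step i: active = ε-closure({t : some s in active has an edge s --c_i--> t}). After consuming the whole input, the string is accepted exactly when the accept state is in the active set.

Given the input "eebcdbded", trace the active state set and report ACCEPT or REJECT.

Answer: REJECT

Trace:
start: ε-closure({0}) = {0,2,3,4,6,8,10}
'e' @ 1: {}  — dead — no transitions
rest 'ebcdbded' ignored (set empty)
after full input: {}  (accept=1 not in)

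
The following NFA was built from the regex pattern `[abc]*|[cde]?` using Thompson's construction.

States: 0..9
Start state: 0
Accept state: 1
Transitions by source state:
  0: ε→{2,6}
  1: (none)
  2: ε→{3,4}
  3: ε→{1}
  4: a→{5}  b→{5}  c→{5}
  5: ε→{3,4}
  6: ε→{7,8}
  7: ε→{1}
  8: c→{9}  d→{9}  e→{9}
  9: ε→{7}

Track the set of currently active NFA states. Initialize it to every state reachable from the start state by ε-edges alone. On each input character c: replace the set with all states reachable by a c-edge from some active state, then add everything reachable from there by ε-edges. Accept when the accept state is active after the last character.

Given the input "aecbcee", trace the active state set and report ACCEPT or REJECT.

initial (ε-close {0}): {0,1,2,3,4,6,7,8}
'a' @ 1: {1,3,4,5}  (accept∈set)
'e' @ 2: {}  — dead — no transitions
rest 'cbcee' ignored (set empty)
after full input: {}  (accept=1 not in)

Answer: REJECT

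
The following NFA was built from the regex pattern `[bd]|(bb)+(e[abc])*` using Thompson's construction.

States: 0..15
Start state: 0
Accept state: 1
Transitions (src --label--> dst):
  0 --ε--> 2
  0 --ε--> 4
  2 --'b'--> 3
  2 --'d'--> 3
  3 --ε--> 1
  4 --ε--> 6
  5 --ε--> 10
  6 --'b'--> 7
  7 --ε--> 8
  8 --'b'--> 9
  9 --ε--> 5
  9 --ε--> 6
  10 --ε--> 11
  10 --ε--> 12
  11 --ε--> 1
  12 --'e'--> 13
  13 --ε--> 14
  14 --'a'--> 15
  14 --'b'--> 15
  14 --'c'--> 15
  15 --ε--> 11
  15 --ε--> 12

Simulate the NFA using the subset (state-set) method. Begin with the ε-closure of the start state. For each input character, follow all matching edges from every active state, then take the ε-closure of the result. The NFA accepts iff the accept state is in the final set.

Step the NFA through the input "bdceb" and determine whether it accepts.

S₀ = ε-closure({0}) = {0,2,4,6}
'b' @ 1: {1,3,7,8}  (accept∈set)
'd' @ 2: {}  — state set empty
rest 'ceb' ignored (set empty)
end set {} — state 1 not in

Answer: REJECT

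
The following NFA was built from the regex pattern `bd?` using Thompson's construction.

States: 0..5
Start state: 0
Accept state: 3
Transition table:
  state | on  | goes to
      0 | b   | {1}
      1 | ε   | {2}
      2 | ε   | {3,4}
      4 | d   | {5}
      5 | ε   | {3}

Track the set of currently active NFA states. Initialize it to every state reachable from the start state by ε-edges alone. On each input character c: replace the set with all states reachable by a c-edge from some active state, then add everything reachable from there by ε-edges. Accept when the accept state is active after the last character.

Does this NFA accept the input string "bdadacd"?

start: ε-closure({0}) = {0}
'b' @ 1: {1,2,3,4}  (accept∈set)
'd' @ 2: {3,5}  (accept∈set)
'a' @ 3: {}  — no active states
rest 'dacd' ignored (set empty)
end set {} — state 3 not in

Answer: REJECT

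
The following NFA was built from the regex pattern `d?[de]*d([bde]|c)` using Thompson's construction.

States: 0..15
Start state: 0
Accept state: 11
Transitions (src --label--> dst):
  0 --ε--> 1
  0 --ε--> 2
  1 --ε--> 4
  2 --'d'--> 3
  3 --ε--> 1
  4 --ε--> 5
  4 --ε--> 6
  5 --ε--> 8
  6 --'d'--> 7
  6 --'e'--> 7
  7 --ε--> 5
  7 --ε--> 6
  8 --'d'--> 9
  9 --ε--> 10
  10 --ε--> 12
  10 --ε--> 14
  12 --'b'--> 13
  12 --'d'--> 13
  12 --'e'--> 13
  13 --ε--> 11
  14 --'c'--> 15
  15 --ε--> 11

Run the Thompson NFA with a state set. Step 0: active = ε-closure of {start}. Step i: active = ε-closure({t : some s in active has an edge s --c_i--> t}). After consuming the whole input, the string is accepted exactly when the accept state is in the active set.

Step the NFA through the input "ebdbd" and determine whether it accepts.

Answer: REJECT

Derivation:
start: ε-closure({0}) = {0,1,2,4,5,6,8}
'e' @ 1: {5,6,7,8}
'b' @ 2: {}  — dead — no transitions
rest 'dbd' ignored (set empty)
end set {} — state 11 not in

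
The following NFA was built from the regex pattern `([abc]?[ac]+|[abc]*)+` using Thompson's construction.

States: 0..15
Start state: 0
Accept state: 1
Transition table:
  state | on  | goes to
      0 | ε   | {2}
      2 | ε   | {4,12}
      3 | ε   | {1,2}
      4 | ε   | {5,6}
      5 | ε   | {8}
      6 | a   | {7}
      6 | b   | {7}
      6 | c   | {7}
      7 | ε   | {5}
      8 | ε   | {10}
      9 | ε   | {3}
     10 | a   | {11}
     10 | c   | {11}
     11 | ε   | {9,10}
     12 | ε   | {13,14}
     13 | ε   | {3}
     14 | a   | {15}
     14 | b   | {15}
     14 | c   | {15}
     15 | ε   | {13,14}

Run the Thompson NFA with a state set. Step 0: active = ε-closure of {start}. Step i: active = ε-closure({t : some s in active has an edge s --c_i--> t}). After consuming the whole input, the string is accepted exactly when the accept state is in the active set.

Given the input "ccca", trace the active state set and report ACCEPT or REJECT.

S₀ = ε-closure({0}) = {0,1,2,3,4,5,6,8,10,12,13,14}
'c' @ 1: {1,2,3,4,5,6,7,8,9,10,11,12,13,14,15}  (accept∈set)
'c' @ 2: {1,2,3,4,5,6,7,8,9,10,11,12,13,14,15}  (accept∈set)
'c' @ 3: {1,2,3,4,5,6,7,8,9,10,11,12,13,14,15}  (accept∈set)
'a' @ 4: {1,2,3,4,5,6,7,8,9,10,11,12,13,14,15}  (accept∈set)
final: {1,2,3,4,5,6,7,8,9,10,11,12,13,14,15}; accept 1 in set

Answer: ACCEPT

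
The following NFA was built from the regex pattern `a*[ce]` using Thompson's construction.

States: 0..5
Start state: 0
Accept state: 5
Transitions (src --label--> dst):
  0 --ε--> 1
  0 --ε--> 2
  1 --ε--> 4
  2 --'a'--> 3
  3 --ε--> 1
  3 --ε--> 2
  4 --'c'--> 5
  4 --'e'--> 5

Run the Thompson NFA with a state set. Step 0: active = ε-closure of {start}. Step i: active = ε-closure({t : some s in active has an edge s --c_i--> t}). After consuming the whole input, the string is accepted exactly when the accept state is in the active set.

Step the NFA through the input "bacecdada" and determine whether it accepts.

start: ε-closure({0}) = {0,1,2,4}
'b' @ 1: {}  — dead — no transitions
rest 'acecdada' ignored (set empty)
after full input: {}  (accept=5 not in)

Answer: REJECT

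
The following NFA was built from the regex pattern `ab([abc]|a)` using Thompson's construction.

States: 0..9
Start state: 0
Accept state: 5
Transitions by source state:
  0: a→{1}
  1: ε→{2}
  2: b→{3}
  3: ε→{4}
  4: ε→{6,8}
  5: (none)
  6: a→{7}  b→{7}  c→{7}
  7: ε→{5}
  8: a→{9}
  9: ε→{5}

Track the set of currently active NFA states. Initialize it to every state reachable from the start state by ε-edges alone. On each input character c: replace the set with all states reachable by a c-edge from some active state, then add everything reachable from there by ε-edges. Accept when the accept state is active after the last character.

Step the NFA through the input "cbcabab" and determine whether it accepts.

start: ε-closure({0}) = {0}
'c' @ 1: {}  — no active states
rest 'bcabab' ignored (set empty)
end set {} — state 5 not in

Answer: REJECT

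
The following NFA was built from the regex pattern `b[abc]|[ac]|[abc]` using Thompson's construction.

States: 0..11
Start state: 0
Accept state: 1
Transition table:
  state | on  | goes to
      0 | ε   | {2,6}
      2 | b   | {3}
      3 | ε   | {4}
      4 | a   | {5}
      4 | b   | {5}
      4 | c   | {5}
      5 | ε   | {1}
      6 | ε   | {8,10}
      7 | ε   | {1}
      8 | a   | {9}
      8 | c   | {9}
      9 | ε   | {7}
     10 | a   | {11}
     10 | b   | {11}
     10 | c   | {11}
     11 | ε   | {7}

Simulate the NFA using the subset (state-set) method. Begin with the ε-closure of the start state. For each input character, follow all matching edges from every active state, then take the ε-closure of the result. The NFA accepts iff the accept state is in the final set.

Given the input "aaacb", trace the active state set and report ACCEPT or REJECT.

initial (ε-close {0}): {0,2,6,8,10}
'a' @ 1: {1,7,9,11}  (accept∈set)
'a' @ 2: {}  — no active states
rest 'acb' ignored (set empty)
end set {} — state 1 not in

Answer: REJECT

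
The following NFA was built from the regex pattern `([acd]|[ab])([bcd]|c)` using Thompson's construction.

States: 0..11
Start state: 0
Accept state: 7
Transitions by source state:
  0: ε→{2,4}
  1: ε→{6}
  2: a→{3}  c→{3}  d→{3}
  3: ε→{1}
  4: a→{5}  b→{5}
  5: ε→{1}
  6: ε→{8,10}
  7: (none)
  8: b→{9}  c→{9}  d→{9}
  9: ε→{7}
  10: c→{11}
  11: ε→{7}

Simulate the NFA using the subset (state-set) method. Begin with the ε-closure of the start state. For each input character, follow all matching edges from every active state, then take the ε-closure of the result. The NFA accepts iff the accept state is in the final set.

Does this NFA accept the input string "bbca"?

start: ε-closure({0}) = {0,2,4}
'b' @ 1: {1,5,6,8,10}
'b' @ 2: {7,9}  [accepting]
'c' @ 3: {}  — dead — no transitions
rest 'a' ignored (set empty)
end set {} — state 7 not in

Answer: REJECT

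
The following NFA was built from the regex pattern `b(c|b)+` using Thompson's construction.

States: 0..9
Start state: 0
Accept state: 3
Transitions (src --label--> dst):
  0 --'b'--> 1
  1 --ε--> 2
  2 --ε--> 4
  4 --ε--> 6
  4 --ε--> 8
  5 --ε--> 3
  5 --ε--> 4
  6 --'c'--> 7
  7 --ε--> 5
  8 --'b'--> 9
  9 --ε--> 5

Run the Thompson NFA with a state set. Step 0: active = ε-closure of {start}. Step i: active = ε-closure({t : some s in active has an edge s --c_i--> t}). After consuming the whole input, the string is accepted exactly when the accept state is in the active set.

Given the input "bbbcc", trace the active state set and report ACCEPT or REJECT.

Answer: ACCEPT

Trace:
S₀ = ε-closure({0}) = {0}
'b' @ 1: {1,2,4,6,8}
'b' @ 2: {3,4,5,6,8,9}  ✓accept
'b' @ 3: {3,4,5,6,8,9}  ✓accept
'c' @ 4: {3,4,5,6,7,8}  ✓accept
'c' @ 5: {3,4,5,6,7,8}  ✓accept
after full input: {3,4,5,6,7,8}  (accept=3 in)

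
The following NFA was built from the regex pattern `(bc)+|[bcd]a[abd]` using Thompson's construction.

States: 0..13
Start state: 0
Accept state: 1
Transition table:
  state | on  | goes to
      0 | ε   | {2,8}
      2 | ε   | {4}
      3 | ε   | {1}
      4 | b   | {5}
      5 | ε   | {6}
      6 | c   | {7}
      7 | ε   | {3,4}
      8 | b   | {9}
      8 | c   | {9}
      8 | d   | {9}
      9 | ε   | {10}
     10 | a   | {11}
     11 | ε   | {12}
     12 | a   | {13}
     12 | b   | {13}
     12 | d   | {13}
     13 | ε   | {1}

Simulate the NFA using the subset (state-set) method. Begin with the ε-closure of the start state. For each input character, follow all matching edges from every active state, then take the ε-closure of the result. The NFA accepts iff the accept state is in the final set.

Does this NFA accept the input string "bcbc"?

initial (ε-close {0}): {0,2,4,8}
'b' @ 1: {5,6,9,10}
'c' @ 2: {1,3,4,7}  [accepting]
'b' @ 3: {5,6}
'c' @ 4: {1,3,4,7}  [accepting]
after full input: {1,3,4,7}  (accept=1 in)

Answer: ACCEPT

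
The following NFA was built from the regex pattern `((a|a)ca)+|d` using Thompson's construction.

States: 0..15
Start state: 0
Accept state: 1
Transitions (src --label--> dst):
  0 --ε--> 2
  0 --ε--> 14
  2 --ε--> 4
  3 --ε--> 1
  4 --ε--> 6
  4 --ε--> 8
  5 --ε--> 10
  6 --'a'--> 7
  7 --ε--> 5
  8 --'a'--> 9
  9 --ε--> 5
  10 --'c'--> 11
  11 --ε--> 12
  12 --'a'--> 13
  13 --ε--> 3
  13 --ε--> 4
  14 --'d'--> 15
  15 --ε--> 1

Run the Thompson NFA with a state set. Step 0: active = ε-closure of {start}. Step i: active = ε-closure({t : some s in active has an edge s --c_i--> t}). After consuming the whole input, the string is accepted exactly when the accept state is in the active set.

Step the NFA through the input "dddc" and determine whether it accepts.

Answer: REJECT

Steps:
S₀ = ε-closure({0}) = {0,2,4,6,8,14}
'd' @ 1: {1,15}  (accept∈set)
'd' @ 2: {}  — state set empty
rest 'dc' ignored (set empty)
after full input: {}  (accept=1 not in)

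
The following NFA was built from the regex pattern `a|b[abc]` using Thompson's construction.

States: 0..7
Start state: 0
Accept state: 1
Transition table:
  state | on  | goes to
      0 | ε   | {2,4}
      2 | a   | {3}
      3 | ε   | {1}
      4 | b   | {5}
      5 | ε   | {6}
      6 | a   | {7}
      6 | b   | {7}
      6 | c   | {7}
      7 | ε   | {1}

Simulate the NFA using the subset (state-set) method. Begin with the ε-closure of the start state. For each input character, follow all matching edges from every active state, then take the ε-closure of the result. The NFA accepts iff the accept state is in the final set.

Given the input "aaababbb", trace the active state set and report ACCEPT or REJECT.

Answer: REJECT

Derivation:
start: ε-closure({0}) = {0,2,4}
'a' @ 1: {1,3}  [accepting]
'a' @ 2: {}  — no active states
rest 'ababbb' ignored (set empty)
end set {} — state 1 not in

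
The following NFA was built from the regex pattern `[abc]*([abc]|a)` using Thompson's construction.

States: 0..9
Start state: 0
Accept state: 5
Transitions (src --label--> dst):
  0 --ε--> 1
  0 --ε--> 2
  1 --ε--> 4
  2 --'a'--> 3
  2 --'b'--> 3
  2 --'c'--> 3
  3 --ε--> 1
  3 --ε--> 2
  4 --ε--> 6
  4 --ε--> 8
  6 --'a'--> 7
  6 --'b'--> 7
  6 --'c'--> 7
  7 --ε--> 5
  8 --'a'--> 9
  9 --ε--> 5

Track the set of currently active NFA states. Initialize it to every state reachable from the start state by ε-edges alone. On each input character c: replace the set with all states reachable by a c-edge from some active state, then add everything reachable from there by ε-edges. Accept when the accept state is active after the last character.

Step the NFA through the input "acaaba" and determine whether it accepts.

S₀ = ε-closure({0}) = {0,1,2,4,6,8}
'a' @ 1: {1,2,3,4,5,6,7,8,9}  (accept∈set)
'c' @ 2: {1,2,3,4,5,6,7,8}  (accept∈set)
'a' @ 3: {1,2,3,4,5,6,7,8,9}  (accept∈set)
'a' @ 4: {1,2,3,4,5,6,7,8,9}  (accept∈set)
'b' @ 5: {1,2,3,4,5,6,7,8}  (accept∈set)
'a' @ 6: {1,2,3,4,5,6,7,8,9}  (accept∈set)
final: {1,2,3,4,5,6,7,8,9}; accept 5 in set

Answer: ACCEPT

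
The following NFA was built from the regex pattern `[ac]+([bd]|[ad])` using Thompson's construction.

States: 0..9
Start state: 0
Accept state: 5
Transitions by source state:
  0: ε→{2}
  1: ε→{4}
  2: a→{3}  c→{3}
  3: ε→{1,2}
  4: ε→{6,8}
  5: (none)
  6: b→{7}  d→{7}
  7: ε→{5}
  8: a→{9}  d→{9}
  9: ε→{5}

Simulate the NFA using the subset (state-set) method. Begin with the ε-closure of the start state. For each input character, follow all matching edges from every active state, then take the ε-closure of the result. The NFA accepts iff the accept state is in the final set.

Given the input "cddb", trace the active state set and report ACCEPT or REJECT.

Answer: REJECT

Trace:
start: ε-closure({0}) = {0,2}
'c' @ 1: {1,2,3,4,6,8}
'd' @ 2: {5,7,9}  ✓accept
'd' @ 3: {}  — dead — no transitions
rest 'b' ignored (set empty)
after full input: {}  (accept=5 not in)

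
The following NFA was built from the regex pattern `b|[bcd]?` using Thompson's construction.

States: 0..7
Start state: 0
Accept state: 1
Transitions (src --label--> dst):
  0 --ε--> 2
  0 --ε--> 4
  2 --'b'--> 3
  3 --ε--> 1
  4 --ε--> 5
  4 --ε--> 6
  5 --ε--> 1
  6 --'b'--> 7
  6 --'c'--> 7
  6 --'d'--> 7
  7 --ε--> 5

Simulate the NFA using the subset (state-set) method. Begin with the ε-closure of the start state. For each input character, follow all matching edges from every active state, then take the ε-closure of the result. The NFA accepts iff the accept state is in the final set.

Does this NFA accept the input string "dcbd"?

Answer: REJECT

Steps:
initial (ε-close {0}): {0,1,2,4,5,6}
'd' @ 1: {1,5,7}  ✓accept
'c' @ 2: {}  — state set empty
rest 'bd' ignored (set empty)
final: {}; accept 1 not in set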